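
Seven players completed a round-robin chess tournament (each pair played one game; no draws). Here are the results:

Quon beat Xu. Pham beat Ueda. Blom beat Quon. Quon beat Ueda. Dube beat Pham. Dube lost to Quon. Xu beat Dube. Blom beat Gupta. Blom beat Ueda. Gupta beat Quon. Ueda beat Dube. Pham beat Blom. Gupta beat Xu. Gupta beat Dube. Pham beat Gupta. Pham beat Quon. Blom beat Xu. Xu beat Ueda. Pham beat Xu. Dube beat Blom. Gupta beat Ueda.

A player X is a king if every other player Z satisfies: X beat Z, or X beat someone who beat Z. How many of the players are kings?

3

Quon cannot reach Gupta in two steps.
Pham reaches everyone (king).
Xu cannot reach Quon, Gupta in two steps.
Ueda cannot reach Quon, Xu, Gupta in two steps.
Dube reaches everyone (king).
Blom cannot reach Pham in two steps.
Gupta reaches everyone (king).
Kings: Pham, Dube, Gupta — 3.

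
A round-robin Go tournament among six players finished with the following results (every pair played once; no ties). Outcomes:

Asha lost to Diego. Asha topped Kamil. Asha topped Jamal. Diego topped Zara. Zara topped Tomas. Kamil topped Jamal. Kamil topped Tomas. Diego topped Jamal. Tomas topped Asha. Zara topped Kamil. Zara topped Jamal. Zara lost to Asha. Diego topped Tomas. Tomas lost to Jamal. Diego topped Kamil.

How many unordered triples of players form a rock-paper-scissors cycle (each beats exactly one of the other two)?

Win totals: Tomas 1, Diego 5, Kamil 2, Asha 3, Zara 3, Jamal 1.
A player with w wins dominates both others in C(w,2) triples; summing gives 0 + 10 + 1 + 3 + 3 + 0 = 17 transitive triples.
Total triples C(6,3) = 20, so cyclic triples = 20 − 17 = 3.

3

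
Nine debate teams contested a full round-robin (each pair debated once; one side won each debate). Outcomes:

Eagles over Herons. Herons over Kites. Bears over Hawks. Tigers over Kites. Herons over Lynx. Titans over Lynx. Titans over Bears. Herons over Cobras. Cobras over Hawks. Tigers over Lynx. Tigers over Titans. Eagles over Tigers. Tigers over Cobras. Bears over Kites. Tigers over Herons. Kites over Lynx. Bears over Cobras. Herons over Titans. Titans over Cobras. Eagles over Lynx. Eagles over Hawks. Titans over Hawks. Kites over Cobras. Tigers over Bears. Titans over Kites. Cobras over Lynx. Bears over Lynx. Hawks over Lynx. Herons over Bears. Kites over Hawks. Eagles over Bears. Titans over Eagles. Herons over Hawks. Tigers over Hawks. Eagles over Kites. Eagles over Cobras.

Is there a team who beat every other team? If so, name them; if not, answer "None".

None

Highest win total is Tigers with 7 (out of 8 possible).
Tigers lost to Eagles, so no team went undefeated.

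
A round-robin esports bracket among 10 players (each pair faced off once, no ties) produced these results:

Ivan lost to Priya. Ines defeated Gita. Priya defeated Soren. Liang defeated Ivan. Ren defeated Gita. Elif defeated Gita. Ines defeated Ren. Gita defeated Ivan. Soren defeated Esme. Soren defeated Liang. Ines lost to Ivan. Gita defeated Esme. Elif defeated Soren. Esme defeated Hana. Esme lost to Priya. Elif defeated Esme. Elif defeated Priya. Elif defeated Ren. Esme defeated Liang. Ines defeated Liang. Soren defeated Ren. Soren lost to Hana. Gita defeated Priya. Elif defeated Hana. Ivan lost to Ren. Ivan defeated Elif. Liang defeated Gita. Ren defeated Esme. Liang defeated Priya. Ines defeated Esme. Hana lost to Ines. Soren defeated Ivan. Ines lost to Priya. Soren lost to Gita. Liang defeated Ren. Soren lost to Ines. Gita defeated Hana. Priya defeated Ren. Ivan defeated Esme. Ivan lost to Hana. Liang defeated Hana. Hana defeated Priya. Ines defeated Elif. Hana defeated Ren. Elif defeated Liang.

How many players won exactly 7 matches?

Win totals: Ivan 3, Priya 5, Soren 4, Liang 5, Elif 7, Esme 2, Hana 4, Gita 5, Ren 3, Ines 7.
Exactly 7: Elif, Ines — 2 players.

2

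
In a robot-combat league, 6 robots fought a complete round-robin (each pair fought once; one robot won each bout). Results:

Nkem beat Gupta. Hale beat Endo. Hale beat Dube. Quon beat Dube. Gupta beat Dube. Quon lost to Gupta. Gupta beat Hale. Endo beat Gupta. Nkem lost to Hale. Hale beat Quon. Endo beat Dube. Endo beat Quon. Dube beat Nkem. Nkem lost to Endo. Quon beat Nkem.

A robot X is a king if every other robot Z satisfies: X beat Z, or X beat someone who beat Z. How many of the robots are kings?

3

Gupta reaches everyone (king).
Endo reaches everyone (king).
Hale reaches everyone (king).
Nkem cannot reach Endo in two steps.
Quon cannot reach Endo, Hale in two steps.
Dube cannot reach Endo, Hale, Quon in two steps.
Kings: Gupta, Endo, Hale — 3.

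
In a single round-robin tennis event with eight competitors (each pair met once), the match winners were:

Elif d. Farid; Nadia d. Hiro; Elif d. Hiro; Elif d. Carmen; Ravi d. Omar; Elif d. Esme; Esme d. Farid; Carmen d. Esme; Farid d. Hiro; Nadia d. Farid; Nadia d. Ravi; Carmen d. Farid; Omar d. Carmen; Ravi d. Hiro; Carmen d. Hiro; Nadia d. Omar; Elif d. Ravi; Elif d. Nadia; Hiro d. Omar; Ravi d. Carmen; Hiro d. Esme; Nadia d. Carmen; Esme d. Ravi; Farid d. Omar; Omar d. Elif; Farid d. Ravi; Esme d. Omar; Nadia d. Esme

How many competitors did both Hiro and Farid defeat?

Hiro beat: Esme, Omar.
Farid beat: Hiro, Ravi, Omar.
Both beat: Omar — 1.

1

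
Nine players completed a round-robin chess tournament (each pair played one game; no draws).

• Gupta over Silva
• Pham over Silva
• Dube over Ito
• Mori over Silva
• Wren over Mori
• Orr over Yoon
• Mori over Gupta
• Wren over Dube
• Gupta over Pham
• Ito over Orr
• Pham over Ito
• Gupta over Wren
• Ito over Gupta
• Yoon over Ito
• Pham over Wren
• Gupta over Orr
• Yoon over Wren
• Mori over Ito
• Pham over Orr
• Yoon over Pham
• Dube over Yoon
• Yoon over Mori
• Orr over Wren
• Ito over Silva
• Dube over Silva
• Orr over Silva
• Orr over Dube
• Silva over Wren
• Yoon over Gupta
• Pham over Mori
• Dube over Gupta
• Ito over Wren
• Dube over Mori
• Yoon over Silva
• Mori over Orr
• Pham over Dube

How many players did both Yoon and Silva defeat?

1

Yoon beat: Pham, Silva, Mori, Ito, Wren, Gupta.
Silva beat: Wren.
Both beat: Wren — 1.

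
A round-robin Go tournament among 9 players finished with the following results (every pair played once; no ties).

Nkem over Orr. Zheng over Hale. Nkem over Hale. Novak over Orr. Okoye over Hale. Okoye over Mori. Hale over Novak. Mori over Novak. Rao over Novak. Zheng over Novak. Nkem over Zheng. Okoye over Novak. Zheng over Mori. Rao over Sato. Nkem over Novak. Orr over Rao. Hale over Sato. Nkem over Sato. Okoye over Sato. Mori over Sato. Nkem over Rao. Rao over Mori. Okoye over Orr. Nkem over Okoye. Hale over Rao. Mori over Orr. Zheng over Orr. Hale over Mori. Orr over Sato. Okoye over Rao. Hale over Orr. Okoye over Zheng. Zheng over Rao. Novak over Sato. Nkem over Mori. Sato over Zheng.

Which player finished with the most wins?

Win totals: Sato 1, Novak 2, Orr 2, Zheng 5, Mori 3, Nkem 8, Okoye 7, Hale 5, Rao 3.
Nkem leads with 8 wins (next highest: 7).

Nkem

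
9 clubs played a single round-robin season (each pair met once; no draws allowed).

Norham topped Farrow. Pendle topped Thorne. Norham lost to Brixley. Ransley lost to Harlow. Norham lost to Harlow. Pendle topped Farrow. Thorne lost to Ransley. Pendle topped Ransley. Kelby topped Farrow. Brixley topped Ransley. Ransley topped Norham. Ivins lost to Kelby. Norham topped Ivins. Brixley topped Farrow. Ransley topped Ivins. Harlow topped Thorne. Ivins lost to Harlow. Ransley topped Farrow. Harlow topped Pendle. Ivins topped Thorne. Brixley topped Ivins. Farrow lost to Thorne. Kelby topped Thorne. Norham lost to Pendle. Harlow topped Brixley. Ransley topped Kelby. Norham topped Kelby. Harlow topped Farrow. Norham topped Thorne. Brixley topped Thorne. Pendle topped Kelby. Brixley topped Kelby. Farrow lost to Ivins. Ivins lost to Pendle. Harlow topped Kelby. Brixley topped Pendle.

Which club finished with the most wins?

Harlow

Win totals: Ivins 2, Ransley 5, Norham 4, Kelby 3, Brixley 7, Farrow 0, Thorne 1, Pendle 6, Harlow 8.
Harlow leads with 8 wins (next highest: 7).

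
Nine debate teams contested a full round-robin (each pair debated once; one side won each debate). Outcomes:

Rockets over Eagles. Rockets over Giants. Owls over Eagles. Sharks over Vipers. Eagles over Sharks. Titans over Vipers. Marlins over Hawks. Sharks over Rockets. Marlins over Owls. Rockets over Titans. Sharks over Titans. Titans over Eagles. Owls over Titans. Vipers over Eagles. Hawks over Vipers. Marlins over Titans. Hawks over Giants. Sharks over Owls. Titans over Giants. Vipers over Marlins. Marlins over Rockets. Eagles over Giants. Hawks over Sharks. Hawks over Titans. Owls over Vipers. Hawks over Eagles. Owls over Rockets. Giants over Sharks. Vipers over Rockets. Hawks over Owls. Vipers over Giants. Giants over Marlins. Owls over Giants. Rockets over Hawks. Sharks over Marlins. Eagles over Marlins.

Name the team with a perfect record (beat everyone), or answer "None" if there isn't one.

None

Highest win total is Hawks with 6 (out of 8 possible).
Hawks lost to Rockets, Marlins, so no team went undefeated.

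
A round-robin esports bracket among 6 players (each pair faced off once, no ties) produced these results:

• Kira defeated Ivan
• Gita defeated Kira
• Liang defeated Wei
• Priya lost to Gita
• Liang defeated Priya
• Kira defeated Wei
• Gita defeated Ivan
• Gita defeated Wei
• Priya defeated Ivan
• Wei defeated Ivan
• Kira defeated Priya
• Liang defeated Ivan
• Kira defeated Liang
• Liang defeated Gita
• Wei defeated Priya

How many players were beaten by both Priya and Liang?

Priya beat: Ivan.
Liang beat: Wei, Priya, Gita, Ivan.
Both beat: Ivan — 1.

1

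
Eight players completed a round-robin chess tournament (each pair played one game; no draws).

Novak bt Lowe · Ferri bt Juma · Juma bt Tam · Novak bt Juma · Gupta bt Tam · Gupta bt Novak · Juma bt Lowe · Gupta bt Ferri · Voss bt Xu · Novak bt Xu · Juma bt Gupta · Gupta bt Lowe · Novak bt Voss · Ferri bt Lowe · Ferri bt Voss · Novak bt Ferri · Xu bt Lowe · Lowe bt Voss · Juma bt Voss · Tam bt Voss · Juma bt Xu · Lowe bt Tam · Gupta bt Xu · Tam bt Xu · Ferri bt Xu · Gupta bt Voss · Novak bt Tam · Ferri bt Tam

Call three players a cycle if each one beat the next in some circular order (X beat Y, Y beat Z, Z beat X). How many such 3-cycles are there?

Win totals: Ferri 5, Xu 1, Juma 5, Voss 1, Gupta 6, Tam 2, Novak 6, Lowe 2.
A player with w wins dominates both others in C(w,2) triples; summing gives 10 + 0 + 10 + 0 + 15 + 1 + 15 + 1 = 52 transitive triples.
Total triples C(8,3) = 56, so cyclic triples = 56 − 52 = 4.

4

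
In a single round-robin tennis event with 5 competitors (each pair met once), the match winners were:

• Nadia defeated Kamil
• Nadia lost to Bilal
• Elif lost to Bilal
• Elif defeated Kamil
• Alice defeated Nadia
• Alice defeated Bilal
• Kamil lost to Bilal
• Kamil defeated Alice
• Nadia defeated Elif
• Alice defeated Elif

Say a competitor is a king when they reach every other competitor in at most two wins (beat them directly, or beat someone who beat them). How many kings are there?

Kamil reaches everyone (king).
Elif cannot reach Bilal, Nadia in two steps.
Bilal reaches everyone (king).
Nadia cannot reach Bilal in two steps.
Alice reaches everyone (king).
Kings: Kamil, Bilal, Alice — 3.

3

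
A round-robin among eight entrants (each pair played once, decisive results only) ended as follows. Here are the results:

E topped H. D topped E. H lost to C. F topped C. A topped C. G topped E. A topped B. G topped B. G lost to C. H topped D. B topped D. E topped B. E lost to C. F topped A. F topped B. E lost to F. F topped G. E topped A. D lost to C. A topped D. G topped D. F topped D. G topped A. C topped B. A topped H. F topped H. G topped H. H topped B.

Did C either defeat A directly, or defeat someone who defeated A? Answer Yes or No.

Yes

C did not beat A directly.
C beat B, D, E, G, H. Of those, E beat A.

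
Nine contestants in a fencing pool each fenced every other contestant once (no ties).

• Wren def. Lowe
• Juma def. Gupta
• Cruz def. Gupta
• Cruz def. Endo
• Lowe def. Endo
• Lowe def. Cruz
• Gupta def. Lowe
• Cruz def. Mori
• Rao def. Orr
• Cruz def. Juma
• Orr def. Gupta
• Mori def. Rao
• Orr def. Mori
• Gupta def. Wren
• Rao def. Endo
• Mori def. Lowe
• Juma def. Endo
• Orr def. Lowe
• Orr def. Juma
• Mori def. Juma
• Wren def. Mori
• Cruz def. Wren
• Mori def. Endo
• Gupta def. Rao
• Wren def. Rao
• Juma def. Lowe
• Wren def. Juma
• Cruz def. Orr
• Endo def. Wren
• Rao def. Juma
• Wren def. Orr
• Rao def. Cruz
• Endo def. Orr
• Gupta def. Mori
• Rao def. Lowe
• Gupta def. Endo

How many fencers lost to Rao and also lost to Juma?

2

Rao beat: Endo, Juma, Cruz, Orr, Lowe.
Juma beat: Endo, Gupta, Lowe.
Both beat: Endo, Lowe — 2.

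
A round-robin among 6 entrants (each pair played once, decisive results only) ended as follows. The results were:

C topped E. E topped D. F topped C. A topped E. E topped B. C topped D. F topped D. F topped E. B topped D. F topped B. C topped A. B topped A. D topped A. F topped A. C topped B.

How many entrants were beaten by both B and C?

B beat: A, D.
C beat: A, B, D, E.
Both beat: A, D — 2.

2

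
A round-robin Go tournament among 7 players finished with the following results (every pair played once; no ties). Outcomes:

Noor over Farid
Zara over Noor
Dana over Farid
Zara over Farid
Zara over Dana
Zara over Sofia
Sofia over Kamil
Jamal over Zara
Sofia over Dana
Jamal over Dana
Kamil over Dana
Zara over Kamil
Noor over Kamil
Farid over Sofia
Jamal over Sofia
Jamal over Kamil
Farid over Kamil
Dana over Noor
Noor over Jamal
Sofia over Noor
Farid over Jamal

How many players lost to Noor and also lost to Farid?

2

Noor beat: Farid, Kamil, Jamal.
Farid beat: Sofia, Kamil, Jamal.
Both beat: Kamil, Jamal — 2.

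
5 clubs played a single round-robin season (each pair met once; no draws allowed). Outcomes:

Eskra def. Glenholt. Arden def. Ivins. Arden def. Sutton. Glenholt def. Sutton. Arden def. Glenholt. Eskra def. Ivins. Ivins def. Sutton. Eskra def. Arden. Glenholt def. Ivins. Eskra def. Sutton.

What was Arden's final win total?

Arden's results: beat Sutton, Ivins, Glenholt; lost to Eskra.
That is 3 wins.

3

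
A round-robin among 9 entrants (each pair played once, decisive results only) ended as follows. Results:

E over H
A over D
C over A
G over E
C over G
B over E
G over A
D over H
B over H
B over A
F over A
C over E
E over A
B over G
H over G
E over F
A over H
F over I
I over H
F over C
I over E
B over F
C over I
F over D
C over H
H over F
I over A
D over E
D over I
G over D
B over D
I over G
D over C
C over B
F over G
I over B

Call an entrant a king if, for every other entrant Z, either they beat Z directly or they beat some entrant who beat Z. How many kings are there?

A cannot reach B in two steps.
B reaches everyone (king).
C reaches everyone (king).
D reaches everyone (king).
E cannot reach B in two steps.
F reaches everyone (king).
G cannot reach B in two steps.
H cannot reach B in two steps.
I cannot reach C in two steps.
Kings: B, C, D, F — 4.

4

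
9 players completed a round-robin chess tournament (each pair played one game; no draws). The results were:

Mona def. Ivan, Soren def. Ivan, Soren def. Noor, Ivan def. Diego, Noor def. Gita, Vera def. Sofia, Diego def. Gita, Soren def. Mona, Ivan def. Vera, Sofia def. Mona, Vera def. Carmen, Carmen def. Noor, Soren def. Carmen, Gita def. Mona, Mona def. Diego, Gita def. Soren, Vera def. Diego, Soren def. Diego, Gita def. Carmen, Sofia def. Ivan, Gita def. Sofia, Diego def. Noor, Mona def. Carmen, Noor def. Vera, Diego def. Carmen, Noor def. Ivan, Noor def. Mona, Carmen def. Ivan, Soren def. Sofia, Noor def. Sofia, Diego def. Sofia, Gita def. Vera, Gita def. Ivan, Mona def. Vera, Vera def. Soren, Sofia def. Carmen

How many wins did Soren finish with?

6

Soren's results: beat Noor, Sofia, Mona, Carmen, Diego, Ivan; lost to Vera, Gita.
That is 6 wins.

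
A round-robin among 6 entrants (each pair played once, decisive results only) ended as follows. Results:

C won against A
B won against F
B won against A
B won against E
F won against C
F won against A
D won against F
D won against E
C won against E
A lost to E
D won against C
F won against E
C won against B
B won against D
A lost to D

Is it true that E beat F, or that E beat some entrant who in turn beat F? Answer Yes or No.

E did not beat F directly.
E beat A, but each of them lost to F. No two-step path.

No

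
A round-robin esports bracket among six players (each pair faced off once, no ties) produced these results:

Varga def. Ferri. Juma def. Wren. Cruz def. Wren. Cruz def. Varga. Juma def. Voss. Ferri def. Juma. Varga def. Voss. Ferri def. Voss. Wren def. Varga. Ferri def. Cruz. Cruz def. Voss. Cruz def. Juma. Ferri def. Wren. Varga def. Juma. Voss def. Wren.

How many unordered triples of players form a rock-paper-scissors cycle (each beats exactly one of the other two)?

4

Win totals: Varga 3, Juma 2, Cruz 4, Ferri 4, Voss 1, Wren 1.
A player with w wins dominates both others in C(w,2) triples; summing gives 3 + 1 + 6 + 6 + 0 + 0 = 16 transitive triples.
Total triples C(6,3) = 20, so cyclic triples = 20 − 16 = 4.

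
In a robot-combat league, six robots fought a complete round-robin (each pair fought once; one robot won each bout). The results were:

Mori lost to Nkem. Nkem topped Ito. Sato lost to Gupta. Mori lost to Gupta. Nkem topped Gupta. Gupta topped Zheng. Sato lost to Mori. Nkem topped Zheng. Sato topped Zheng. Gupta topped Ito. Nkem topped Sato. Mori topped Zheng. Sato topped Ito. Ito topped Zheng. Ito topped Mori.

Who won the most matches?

Nkem

Win totals: Sato 2, Gupta 4, Mori 2, Zheng 0, Nkem 5, Ito 2.
Nkem leads with 5 wins (next highest: 4).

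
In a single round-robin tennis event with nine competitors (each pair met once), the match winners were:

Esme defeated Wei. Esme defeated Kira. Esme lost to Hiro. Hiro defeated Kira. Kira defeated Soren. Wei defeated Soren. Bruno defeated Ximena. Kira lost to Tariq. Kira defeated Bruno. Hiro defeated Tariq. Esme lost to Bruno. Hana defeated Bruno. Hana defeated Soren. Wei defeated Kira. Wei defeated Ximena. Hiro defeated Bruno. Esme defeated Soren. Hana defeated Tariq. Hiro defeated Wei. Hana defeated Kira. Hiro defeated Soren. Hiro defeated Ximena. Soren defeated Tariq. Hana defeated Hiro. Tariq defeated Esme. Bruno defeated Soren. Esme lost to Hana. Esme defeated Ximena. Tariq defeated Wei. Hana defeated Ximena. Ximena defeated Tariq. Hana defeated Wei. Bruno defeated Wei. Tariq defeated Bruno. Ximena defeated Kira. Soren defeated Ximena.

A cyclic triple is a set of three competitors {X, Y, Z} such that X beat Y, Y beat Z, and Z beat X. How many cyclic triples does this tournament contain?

Win totals: Hiro 7, Wei 3, Ximena 2, Kira 2, Tariq 4, Bruno 4, Hana 8, Soren 2, Esme 4.
A competitor with w wins dominates both others in C(w,2) triples; summing gives 21 + 3 + 1 + 1 + 6 + 6 + 28 + 1 + 6 = 73 transitive triples.
Total triples C(9,3) = 84, so cyclic triples = 84 − 73 = 11.

11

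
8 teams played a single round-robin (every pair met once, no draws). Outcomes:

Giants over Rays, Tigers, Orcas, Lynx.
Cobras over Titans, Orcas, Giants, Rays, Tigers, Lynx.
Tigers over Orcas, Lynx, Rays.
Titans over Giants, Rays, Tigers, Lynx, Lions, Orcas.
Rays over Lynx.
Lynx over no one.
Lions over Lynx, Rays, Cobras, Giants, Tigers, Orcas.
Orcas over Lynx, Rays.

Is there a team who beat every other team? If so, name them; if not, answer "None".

None

Highest win total is Titans with 6 (out of 7 possible).
Titans lost to Cobras, so no team went undefeated.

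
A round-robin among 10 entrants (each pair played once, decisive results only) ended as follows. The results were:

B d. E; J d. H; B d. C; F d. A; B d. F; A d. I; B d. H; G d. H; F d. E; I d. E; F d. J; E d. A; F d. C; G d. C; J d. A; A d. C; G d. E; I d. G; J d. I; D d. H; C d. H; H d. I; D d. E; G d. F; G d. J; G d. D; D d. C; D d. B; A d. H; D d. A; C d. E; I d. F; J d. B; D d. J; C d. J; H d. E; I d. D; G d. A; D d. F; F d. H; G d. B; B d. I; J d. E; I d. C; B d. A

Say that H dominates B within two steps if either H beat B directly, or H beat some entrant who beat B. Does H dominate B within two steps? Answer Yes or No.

No

H did not beat B directly.
H beat E, I, but each of them lost to B. No two-step path.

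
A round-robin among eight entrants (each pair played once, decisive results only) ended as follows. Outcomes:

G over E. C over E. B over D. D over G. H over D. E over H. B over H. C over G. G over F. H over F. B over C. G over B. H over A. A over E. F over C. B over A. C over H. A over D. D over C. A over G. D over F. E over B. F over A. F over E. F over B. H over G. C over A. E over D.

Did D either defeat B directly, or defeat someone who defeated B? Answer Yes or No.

Yes

D did not beat B directly.
D beat C, F, G. Of those, F beat B.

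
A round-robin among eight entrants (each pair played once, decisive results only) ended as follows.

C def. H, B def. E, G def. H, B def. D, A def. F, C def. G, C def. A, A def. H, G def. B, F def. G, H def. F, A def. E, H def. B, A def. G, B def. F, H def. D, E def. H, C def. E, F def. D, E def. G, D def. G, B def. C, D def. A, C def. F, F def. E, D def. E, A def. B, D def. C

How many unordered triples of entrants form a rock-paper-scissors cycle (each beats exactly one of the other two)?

16

Win totals: A 5, B 4, C 5, D 4, E 2, F 3, G 2, H 3.
An entrant with w wins dominates both others in C(w,2) triples; summing gives 10 + 6 + 10 + 6 + 1 + 3 + 1 + 3 = 40 transitive triples.
Total triples C(8,3) = 56, so cyclic triples = 56 − 40 = 16.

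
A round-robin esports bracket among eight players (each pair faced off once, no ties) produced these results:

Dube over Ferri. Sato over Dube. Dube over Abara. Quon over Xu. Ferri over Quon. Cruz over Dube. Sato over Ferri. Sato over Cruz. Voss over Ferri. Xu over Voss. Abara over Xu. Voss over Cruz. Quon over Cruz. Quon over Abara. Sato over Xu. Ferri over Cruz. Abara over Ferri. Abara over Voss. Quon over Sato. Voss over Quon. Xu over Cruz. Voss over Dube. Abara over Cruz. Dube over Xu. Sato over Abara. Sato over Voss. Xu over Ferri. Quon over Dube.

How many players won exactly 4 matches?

Win totals: Cruz 1, Xu 3, Voss 4, Dube 3, Sato 6, Ferri 2, Abara 4, Quon 5.
Exactly 4: Voss, Abara — 2 players.

2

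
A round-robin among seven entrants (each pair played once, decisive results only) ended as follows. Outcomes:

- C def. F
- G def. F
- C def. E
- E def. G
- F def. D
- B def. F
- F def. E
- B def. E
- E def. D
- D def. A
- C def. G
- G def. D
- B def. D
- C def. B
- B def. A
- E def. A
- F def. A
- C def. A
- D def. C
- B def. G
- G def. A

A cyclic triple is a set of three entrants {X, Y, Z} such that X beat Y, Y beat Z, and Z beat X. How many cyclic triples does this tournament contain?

Win totals: A 0, B 5, C 5, D 2, E 3, F 3, G 3.
An entrant with w wins dominates both others in C(w,2) triples; summing gives 0 + 10 + 10 + 1 + 3 + 3 + 3 = 30 transitive triples.
Total triples C(7,3) = 35, so cyclic triples = 35 − 30 = 5.

5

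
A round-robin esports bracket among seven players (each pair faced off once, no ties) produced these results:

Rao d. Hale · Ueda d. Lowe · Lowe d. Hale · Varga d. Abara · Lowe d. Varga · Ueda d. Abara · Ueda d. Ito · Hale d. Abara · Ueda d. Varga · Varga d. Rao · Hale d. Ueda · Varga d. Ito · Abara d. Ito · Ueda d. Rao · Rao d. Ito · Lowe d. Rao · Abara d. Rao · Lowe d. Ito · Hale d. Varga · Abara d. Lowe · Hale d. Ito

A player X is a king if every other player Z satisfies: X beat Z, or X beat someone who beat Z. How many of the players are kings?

Varga cannot reach Ueda in two steps.
Rao cannot reach Lowe in two steps.
Lowe reaches everyone (king).
Ueda reaches everyone (king).
Ito cannot reach Varga, Rao, Lowe, Ueda, Abara, Hale in two steps.
Abara cannot reach Ueda in two steps.
Hale reaches everyone (king).
Kings: Lowe, Ueda, Hale — 3.

3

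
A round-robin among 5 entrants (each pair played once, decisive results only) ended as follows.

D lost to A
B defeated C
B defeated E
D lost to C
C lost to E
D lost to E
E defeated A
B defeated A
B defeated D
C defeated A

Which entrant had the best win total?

B

Win totals: A 1, B 4, C 2, D 0, E 3.
B leads with 4 wins (next highest: 3).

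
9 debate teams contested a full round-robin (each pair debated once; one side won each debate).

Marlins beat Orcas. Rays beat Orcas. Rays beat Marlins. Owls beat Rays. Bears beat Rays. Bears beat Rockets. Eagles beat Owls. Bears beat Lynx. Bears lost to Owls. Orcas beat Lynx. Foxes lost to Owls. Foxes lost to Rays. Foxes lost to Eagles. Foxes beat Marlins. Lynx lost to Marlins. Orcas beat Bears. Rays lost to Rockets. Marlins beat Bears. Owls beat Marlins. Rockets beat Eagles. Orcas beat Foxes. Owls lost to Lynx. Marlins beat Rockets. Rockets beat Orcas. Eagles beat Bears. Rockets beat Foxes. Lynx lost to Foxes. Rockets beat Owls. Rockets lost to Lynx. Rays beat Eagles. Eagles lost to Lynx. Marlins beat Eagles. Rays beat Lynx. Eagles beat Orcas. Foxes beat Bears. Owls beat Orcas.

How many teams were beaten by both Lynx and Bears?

1

Lynx beat: Eagles, Rockets, Owls.
Bears beat: Rockets, Lynx, Rays.
Both beat: Rockets — 1.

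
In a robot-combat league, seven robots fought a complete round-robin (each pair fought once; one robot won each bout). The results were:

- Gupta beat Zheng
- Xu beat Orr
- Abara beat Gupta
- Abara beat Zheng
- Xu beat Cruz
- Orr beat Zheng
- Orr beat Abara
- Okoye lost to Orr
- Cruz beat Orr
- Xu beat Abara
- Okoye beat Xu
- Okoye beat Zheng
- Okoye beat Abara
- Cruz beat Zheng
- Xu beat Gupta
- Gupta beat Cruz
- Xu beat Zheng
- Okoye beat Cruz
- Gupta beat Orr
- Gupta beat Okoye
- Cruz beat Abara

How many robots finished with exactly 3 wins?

2

Win totals: Gupta 4, Zheng 0, Abara 2, Okoye 4, Orr 3, Cruz 3, Xu 5.
Exactly 3: Orr, Cruz — 2 robots.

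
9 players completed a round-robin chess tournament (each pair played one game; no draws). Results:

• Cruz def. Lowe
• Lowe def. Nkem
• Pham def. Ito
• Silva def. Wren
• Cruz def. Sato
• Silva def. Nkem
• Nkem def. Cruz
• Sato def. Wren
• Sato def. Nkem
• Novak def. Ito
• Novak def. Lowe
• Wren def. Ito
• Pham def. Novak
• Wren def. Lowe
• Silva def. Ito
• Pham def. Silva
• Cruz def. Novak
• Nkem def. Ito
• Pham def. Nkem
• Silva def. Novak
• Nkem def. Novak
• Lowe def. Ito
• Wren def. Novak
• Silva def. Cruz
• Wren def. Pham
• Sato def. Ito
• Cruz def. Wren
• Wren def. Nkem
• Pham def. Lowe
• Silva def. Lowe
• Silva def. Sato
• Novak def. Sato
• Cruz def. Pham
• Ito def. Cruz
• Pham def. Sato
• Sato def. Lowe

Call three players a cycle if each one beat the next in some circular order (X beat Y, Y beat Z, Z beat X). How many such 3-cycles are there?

15

Win totals: Wren 5, Cruz 5, Nkem 3, Ito 1, Lowe 2, Novak 3, Sato 4, Silva 7, Pham 6.
A player with w wins dominates both others in C(w,2) triples; summing gives 10 + 10 + 3 + 0 + 1 + 3 + 6 + 21 + 15 = 69 transitive triples.
Total triples C(9,3) = 84, so cyclic triples = 84 − 69 = 15.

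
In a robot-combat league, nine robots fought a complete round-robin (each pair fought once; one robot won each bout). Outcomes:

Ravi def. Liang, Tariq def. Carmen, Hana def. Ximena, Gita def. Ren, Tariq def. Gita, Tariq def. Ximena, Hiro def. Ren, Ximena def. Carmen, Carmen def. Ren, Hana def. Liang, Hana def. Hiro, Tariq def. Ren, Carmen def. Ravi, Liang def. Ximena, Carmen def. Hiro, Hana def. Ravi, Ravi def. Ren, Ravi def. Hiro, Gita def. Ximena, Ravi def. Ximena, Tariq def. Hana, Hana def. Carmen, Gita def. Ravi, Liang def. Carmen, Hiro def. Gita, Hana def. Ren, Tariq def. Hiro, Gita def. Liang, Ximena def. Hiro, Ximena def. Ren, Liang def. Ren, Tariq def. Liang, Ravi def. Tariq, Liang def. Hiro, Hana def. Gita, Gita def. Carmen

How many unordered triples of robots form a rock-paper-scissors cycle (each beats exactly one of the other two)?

9

Win totals: Ximena 3, Ravi 5, Hana 7, Ren 0, Hiro 2, Tariq 7, Liang 4, Carmen 3, Gita 5.
A robot with w wins dominates both others in C(w,2) triples; summing gives 3 + 10 + 21 + 0 + 1 + 21 + 6 + 3 + 10 = 75 transitive triples.
Total triples C(9,3) = 84, so cyclic triples = 84 − 75 = 9.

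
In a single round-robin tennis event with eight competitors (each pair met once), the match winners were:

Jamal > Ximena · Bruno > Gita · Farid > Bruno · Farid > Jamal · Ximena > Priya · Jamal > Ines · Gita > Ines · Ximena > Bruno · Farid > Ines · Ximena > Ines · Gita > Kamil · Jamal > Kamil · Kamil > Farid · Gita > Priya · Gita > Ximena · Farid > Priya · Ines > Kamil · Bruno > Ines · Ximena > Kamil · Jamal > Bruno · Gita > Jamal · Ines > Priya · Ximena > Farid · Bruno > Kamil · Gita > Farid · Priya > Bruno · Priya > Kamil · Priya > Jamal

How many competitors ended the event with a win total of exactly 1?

1

Win totals: Priya 3, Kamil 1, Ximena 5, Jamal 4, Farid 4, Bruno 3, Ines 2, Gita 6.
Exactly 1: Kamil — 1 competitor.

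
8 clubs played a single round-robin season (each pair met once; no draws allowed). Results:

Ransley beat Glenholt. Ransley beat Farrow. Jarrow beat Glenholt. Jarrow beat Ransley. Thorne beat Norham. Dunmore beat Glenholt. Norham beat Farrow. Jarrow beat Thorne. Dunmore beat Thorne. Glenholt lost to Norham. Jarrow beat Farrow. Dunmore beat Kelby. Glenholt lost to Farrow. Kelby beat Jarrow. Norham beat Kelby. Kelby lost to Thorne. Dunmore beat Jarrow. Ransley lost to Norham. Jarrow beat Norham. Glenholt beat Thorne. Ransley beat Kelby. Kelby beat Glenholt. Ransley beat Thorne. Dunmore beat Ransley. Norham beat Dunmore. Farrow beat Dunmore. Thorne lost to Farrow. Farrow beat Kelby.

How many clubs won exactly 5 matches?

Win totals: Thorne 2, Dunmore 5, Farrow 4, Kelby 2, Ransley 4, Norham 5, Glenholt 1, Jarrow 5.
Exactly 5: Dunmore, Norham, Jarrow — 3 clubs.

3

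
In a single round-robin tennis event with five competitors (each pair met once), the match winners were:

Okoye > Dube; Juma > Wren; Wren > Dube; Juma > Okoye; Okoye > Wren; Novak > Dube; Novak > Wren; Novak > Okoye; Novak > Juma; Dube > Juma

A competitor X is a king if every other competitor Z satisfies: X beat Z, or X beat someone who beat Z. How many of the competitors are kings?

Juma cannot reach Novak in two steps.
Okoye cannot reach Novak in two steps.
Dube cannot reach Novak in two steps.
Wren cannot reach Okoye, Novak in two steps.
Novak reaches everyone (king).
Kings: Novak — 1.

1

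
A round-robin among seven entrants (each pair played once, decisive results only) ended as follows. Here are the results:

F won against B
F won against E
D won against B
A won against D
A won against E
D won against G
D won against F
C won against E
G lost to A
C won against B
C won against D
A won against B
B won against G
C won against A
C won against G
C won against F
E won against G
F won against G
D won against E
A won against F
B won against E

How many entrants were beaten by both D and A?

4

D beat: B, E, F, G.
A beat: B, D, E, F, G.
Both beat: B, E, F, G — 4.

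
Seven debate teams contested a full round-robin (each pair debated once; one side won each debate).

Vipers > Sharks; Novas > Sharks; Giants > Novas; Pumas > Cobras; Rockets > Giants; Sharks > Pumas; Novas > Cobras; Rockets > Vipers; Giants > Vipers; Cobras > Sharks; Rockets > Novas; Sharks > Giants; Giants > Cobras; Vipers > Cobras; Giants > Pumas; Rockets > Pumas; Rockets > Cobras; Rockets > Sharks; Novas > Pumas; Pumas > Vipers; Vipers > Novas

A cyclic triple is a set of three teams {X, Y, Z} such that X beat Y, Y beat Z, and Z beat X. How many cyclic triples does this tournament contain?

6

Win totals: Vipers 3, Giants 4, Sharks 2, Rockets 6, Cobras 1, Pumas 2, Novas 3.
A team with w wins dominates both others in C(w,2) triples; summing gives 3 + 6 + 1 + 15 + 0 + 1 + 3 = 29 transitive triples.
Total triples C(7,3) = 35, so cyclic triples = 35 − 29 = 6.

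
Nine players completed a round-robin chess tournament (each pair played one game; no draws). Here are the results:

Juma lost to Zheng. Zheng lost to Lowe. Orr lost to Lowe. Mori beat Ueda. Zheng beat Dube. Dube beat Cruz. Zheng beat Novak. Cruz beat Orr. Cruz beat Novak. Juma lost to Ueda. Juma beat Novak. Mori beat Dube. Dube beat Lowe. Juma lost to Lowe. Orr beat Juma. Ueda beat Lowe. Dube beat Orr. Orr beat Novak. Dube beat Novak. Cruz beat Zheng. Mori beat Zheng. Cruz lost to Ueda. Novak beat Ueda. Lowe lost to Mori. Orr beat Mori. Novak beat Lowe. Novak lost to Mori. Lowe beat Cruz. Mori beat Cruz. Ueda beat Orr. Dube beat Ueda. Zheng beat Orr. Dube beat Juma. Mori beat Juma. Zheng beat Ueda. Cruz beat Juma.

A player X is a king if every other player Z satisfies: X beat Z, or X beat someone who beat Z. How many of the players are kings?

6

Dube reaches everyone (king).
Cruz reaches everyone (king).
Mori reaches everyone (king).
Zheng reaches everyone (king).
Juma cannot reach Dube, Cruz, Mori, Zheng, Orr in two steps.
Novak cannot reach Dube, Mori in two steps.
Ueda cannot reach Dube in two steps.
Orr reaches everyone (king).
Lowe reaches everyone (king).
Kings: Dube, Cruz, Mori, Zheng, Orr, Lowe — 6.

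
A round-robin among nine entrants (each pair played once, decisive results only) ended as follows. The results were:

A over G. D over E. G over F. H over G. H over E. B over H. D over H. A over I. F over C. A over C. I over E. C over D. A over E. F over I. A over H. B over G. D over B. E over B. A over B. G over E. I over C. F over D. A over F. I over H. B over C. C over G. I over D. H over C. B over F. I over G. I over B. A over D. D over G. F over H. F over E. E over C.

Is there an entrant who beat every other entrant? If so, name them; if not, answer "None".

A has 8 wins out of 8 opponents — a perfect record.

A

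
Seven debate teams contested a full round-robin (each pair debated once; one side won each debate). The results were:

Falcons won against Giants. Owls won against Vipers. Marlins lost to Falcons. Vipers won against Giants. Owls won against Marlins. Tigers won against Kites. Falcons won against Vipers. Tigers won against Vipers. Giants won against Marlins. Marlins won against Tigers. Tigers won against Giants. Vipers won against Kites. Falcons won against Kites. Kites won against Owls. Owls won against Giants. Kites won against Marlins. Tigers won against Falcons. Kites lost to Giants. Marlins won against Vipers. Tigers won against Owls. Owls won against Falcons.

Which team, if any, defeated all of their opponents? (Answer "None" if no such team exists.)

Highest win total is Tigers with 5 (out of 6 possible).
Tigers lost to Marlins, so no team went undefeated.

None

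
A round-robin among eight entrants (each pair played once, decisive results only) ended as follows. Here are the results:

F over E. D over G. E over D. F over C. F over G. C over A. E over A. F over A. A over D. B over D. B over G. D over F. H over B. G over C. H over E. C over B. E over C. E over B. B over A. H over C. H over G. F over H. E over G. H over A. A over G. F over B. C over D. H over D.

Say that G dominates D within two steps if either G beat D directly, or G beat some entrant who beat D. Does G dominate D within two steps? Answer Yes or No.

G did not beat D directly.
G beat C. Of those, C beat D.

Yes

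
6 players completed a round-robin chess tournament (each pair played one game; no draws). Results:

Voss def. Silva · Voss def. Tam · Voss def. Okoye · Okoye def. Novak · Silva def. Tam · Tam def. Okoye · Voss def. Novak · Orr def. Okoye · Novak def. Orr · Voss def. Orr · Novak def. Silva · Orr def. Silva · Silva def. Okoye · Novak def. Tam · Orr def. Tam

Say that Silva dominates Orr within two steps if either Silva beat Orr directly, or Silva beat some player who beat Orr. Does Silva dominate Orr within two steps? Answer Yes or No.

No

Silva did not beat Orr directly.
Silva beat Tam, Okoye, but each of them lost to Orr. No two-step path.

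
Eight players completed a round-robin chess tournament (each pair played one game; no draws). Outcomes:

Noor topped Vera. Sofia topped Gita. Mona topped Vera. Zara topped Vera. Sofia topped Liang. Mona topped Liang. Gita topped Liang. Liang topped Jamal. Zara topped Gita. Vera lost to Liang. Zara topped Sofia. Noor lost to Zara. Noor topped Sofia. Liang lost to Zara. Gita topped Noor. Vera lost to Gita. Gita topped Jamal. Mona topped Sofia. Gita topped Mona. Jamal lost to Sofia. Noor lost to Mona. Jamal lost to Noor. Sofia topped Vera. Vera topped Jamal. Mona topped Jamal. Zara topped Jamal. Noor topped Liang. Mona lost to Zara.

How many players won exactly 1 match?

1

Win totals: Mona 5, Sofia 4, Liang 2, Jamal 0, Vera 1, Noor 4, Gita 5, Zara 7.
Exactly 1: Vera — 1 player.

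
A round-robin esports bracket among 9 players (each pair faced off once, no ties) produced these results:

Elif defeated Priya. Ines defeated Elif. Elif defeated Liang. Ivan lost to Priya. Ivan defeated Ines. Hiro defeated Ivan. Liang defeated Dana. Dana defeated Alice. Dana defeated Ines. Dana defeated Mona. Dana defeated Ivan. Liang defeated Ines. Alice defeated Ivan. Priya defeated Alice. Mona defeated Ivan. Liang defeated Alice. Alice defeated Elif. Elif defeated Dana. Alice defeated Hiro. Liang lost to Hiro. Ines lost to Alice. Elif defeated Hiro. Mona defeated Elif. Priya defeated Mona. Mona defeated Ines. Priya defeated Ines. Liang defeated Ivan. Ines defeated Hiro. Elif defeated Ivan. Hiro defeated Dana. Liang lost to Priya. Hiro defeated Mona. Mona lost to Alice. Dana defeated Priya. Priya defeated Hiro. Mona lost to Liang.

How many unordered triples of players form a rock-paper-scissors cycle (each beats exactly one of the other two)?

19

Win totals: Mona 3, Alice 5, Elif 5, Ines 2, Dana 5, Liang 5, Ivan 1, Priya 6, Hiro 4.
A player with w wins dominates both others in C(w,2) triples; summing gives 3 + 10 + 10 + 1 + 10 + 10 + 0 + 15 + 6 = 65 transitive triples.
Total triples C(9,3) = 84, so cyclic triples = 84 − 65 = 19.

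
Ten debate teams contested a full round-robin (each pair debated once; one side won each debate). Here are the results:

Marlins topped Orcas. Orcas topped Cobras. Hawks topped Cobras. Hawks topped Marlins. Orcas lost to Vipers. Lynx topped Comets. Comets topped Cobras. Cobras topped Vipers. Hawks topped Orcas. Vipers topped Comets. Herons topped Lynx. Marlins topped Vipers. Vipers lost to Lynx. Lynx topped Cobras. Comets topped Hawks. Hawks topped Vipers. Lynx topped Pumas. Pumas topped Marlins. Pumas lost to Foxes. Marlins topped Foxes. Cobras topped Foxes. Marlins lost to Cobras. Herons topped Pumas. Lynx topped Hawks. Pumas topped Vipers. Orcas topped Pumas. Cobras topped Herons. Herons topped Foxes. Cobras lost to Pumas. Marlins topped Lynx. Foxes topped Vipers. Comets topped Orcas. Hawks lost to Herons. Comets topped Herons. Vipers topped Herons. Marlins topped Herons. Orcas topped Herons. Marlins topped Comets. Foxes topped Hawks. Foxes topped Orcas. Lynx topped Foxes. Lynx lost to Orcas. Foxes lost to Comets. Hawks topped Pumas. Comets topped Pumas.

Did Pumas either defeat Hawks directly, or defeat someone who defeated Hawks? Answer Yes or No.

Pumas did not beat Hawks directly.
Pumas beat Marlins, Vipers, Cobras, but each of them lost to Hawks. No two-step path.

No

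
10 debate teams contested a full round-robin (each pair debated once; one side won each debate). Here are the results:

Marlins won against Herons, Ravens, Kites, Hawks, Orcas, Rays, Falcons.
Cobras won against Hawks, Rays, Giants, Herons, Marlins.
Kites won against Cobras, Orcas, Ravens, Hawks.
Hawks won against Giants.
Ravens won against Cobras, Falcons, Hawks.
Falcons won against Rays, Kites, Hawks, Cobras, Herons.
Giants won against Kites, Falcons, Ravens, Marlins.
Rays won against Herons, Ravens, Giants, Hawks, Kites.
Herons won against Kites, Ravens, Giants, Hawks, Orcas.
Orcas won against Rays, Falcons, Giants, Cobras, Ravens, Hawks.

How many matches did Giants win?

Giants' results: beat Kites, Falcons, Ravens, Marlins; lost to Orcas, Cobras, Rays, Herons, Hawks.
That is 4 wins.

4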